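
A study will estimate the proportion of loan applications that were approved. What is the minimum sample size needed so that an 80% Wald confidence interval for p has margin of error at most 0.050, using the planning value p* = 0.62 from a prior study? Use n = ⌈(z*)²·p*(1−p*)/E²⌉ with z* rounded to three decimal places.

n = 155

z* = 1.282 at the 80% level.
p*(1−p*) = 0.2356.
Required n before rounding: 1.643524 × 0.2356 / 0.050² = 154.886.
⌈154.886⌉ = 155.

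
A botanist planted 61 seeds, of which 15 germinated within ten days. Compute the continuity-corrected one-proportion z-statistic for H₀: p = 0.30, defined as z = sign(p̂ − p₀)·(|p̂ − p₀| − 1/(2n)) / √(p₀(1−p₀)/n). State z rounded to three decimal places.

p̂ = 15/61 = 0.24590. p̂ − p₀ = -0.054098.
1/(2n) = 0.008197.
Corrected numerator: |-0.054098| − 0.008197 = 0.045901.
Null standard error: √(0.30·0.70/61) = √0.003442623 = 0.058674.
z = (−)0.045901/0.058674 = -0.782.

z = -0.782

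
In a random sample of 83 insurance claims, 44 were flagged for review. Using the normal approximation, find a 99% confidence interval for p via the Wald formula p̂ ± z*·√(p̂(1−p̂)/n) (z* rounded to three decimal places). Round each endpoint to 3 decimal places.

p̂ = 44/83 = 0.53012.
SE(p̂) = √(0.53012·0.46988/83) = 0.054782.
The 99% critical value is z* = 2.576.
Margin of error: 2.576 × 0.054782 = 0.14112.
CI: 0.53012 ± 0.14112 = (0.389, 0.671).

(0.389, 0.671)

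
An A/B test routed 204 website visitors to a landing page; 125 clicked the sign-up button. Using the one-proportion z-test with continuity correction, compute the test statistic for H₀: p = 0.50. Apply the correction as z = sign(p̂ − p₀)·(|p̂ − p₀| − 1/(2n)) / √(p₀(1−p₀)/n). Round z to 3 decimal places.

p̂ = 125/204 = 0.61275. p̂ − p₀ = 0.112745.
1/(2n) = 0.002451.
Corrected numerator: |0.112745| − 0.002451 = 0.110294.
Under H₀, SE = √(p₀(1−p₀)/n) = √(0.50·0.50/204) = √0.001225490 = 0.035007.
z = (+)0.110294/0.035007 = 3.151.

z = 3.151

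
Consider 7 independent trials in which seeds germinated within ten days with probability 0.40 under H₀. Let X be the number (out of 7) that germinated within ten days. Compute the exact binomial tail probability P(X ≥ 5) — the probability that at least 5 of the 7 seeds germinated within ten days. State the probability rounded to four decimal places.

P = 0.0963

X ~ Binomial(n=7, p=0.40).
P(X ≥ 5) = C(7,5)·0.40^5·0.60^2 + C(7,6)·0.40^6·0.60^1 + C(7,7)·0.40^7·0.60^0.
= 0.077414 + 0.017203 + 0.001638 = 0.0963.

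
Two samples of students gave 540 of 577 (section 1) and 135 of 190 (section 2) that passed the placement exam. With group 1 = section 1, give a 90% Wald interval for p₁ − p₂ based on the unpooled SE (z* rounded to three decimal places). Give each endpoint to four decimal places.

p̂₁ = 0.93588, p̂₂ = 0.71053, so the observed difference is 0.22535.
Unpooled SE = √(p̂₁(1−p̂₁)/n₁ + p̂₂(1−p̂₂)/n₂) = √(0.000104008 + 0.001082519) = 0.034446.
The 90% critical value is z* = 1.645. Margin of error = 0.05666.
Interval: 0.22535 ± 0.05666 → (0.1687, 0.2820).

(0.1687, 0.2820)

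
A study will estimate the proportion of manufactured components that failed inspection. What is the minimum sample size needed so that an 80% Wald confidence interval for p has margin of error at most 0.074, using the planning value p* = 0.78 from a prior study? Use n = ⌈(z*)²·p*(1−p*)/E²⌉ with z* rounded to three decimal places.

For 80% confidence, z* = 1.282.
p*(1−p*) = 0.78·0.22 = 0.1716.
Required n before rounding: 1.643524 × 0.1716 / 0.074² = 51.503.
Rounding up, n = 52.

n = 52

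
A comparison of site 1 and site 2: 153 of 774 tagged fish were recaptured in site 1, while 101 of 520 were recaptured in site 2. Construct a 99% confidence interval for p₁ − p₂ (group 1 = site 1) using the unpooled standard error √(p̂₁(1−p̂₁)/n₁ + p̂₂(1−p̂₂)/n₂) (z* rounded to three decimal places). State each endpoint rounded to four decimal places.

p̂₁ = 153/774 = 0.19767, p̂₂ = 101/520 = 0.19423; p̂₁ − p̂₂ = 0.00344.
SE = √(0.000204909 + 0.000300971) = √0.000505880 = 0.022492.
The 99% critical value is z* = 2.576. Margin of error = 0.05794.
So the interval runs from -0.0545 to 0.0614.

(-0.0545, 0.0614)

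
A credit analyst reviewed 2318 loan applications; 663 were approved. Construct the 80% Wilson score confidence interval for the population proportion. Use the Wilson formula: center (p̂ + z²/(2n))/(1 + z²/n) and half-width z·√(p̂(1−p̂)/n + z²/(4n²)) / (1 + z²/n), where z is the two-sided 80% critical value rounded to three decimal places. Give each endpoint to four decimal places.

Here p̂ = 663/2318 = 0.28602 and z = 1.282 (z² = 1.643524).
1 + z²/n = 1.000709.
Adjusted center: (0.28602 + z²/(2n))/1.000709 = 0.28617.
Radicand: p̂(1−p̂)/n + z²/(4n²) = 0.000088099 + 0.000000076 = 0.000088175.
Half-width = 1.282·√0.000088175/1.000709 = 0.01203.
So the interval runs from 0.2741 to 0.2982.

(0.2741, 0.2982)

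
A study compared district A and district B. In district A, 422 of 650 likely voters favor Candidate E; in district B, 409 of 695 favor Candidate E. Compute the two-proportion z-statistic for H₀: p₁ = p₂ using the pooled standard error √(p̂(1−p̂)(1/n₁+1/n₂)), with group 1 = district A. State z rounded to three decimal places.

z = 2.291

p̂₁ = 422/650 = 0.64923, p̂₂ = 409/695 = 0.58849.
Pooling: p̂ = 831/1345 = 0.61784.
Pooled SE = √[0.2361128·0.00297731] ≈ 0.026514.
z = 0.06074/0.026514 = 2.291.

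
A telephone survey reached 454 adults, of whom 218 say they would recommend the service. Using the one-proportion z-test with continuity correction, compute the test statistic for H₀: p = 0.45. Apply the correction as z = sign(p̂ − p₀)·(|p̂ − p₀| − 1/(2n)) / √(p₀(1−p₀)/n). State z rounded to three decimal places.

Sample proportion p̂ = 218/454 = 0.48018. p̂ − p₀ = 0.030176.
1/(2n) = 0.001101.
Corrected numerator: |0.030176| − 0.001101 = 0.029075.
Under H₀, SE = √(p₀(1−p₀)/n) = √(0.45·0.55/454) = √0.000545154 = 0.023349.
z = (+)0.029075/0.023349 = 1.245.

z = 1.245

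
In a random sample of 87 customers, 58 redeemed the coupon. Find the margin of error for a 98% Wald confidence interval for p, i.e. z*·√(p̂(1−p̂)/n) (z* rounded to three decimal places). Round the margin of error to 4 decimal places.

ME = 0.1176

The sample proportion is 58/87 = 0.66667.
SE = √(p̂(1−p̂)/n) = √(0.222222/87) = 0.050540.
z* = 2.326 at the 98% level.
So ME = 0.1176.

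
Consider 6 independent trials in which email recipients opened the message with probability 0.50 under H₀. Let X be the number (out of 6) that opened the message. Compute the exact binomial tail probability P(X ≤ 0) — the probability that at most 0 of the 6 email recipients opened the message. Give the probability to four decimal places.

P = 0.0156

X is binomial with n = 6 and p = 0.50.
P(X ≤ 0) = C(6,0)·0.50^0·0.50^6.
= 0.015625 = 0.0156.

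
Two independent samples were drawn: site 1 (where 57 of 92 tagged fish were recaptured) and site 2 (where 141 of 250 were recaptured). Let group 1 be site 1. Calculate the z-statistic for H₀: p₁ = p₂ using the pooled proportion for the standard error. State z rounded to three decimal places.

p̂₁ = 57/92 = 0.61957, p̂₂ = 141/250 = 0.56400.
Pooled p̂ = (57+141)/(92+250) = 198/342 = 0.57895.
Pooled SE = √[0.2437673·0.01486957] ≈ 0.060206.
z = 0.05557/0.060206 = 0.923.

z = 0.923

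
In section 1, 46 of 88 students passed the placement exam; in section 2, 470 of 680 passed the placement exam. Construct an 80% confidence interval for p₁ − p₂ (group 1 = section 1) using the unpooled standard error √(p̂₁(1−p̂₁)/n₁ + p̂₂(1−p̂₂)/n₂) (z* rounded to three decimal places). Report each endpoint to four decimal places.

p̂₁ = 0.52273, p̂₂ = 0.69118, so the observed difference is -0.16845.
Unpooled SE = √(p̂₁(1−p̂₁)/n₁ + p̂₂(1−p̂₂)/n₂) = √(0.002835039 + 0.000313899) = 0.056115.
For 80% confidence, z* = 1.282. Margin = 1.282·0.056115 = 0.07194.
CI: -0.16845 ± 0.07194 = (-0.2404, -0.0965).

(-0.2404, -0.0965)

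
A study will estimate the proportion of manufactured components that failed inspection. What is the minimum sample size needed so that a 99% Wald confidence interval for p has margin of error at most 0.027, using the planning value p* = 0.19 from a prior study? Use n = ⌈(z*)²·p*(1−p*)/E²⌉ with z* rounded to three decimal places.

n = 1401

The 99% critical value is z* = 2.576.
p*(1−p*) = 0.1539.
Required n before rounding: 6.635776 × 0.1539 / 0.027² = 1400.886.
Rounding up, n = 1401.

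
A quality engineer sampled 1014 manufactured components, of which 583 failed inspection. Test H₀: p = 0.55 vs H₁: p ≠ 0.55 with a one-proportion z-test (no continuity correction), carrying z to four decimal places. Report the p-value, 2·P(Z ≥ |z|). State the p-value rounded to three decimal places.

p̂ = 583/1014 = 0.57495.
Under H₀, SE = √(p₀(1−p₀)/n) = √(0.55·0.45/1014) = √0.000244083 = 0.015623.
z = (p̂ − p₀)/SE = (583/1014 − 0.55)/0.015623 ≈ 1.5970.
From the standard normal, 2·P(Z ≥ |z|) = 0.110.

p-value = 0.110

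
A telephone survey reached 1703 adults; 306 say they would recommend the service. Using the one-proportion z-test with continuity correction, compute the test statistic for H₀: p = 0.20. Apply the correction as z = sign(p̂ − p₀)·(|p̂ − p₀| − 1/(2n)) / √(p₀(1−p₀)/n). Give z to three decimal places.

The sample proportion is 306/1703 = 0.17968. p̂ − p₀ = -0.020317.
1/(2n) = 0.000294.
Corrected numerator: |-0.020317| − 0.000294 = 0.020023.
Null standard error: √(0.20·0.80/1703) = √0.000093952 = 0.009693.
z = (−)0.020023/0.009693 = -2.066.

z = -2.066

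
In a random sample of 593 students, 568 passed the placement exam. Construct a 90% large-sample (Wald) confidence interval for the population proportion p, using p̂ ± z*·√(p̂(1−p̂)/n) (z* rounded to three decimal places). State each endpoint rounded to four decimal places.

(0.9443, 0.9714)

Sample proportion p̂ = 568/593 = 0.95784.
SE(p̂) = √(0.95784·0.04216/593) = 0.008252.
For 90% confidence, z* = 1.645.
Margin of error: 1.645 × 0.008252 = 0.01357.
So the interval runs from 0.9443 to 0.9714.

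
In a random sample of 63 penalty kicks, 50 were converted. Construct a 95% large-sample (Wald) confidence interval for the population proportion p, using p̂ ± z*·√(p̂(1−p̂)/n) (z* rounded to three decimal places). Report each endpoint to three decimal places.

p̂ = 50/63 = 0.79365.
SE(p̂) = √(0.79365·0.20635/63) = 0.050985.
For 95% confidence, z* = 1.960.
Margin of error: 1.960 × 0.050985 = 0.09993.
So the interval runs from 0.694 to 0.894.

(0.694, 0.894)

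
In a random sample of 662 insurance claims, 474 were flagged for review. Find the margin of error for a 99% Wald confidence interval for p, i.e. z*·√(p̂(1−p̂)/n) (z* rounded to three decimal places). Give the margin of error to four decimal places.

Sample proportion p̂ = 474/662 = 0.71601.
SE = √(p̂(1−p̂)/n) = √(0.203339/662) = 0.017526.
The 99% critical value is z* = 2.576.
So ME = 0.0451.

ME = 0.0451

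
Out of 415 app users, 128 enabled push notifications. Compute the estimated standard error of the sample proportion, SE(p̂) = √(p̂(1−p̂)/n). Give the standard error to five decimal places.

With x = 128 successes in n = 415, p̂ = 0.30843.
p̂(1−p̂) = 0.213301.
Dividing by n and taking the root: √0.000513978 = 0.02267.

SE = 0.02267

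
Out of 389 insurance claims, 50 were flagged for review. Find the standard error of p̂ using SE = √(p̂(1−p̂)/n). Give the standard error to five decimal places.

SE = 0.01697

With x = 50 successes in n = 389, p̂ = 0.12853.
p̂(1−p̂) = 0.112010.
SE = √(0.112010/389) = √0.000287943 = 0.01697.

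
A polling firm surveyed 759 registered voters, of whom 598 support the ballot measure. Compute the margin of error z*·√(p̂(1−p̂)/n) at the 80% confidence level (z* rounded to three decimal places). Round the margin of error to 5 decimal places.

p̂ = 598/759 = 0.78788.
Standard error of p̂: √(0.167126/759) = √0.000220192 = 0.014839.
The 80% critical value is z* = 1.282.
So ME = 0.01902.

ME = 0.01902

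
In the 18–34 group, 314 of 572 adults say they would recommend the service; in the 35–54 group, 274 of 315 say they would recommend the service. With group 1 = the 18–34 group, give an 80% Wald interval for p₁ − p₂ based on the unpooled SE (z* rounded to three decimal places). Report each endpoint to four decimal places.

p̂₁ = 314/572 = 0.54895, p̂₂ = 274/315 = 0.86984; p̂₁ − p̂₂ = -0.32089.
SE = √(0.000432874 + 0.000359420) = √0.000792294 = 0.028148.
The 80% critical value is z* = 1.282. Margin of error = 0.03609.
Interval: -0.32089 ± 0.03609 → (-0.3570, -0.2848).

(-0.3570, -0.2848)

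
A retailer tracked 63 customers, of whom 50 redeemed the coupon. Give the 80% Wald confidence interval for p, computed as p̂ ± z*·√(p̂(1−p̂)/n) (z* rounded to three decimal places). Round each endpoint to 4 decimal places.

Sample proportion p̂ = 50/63 = 0.79365.
SE(p̂) = √(0.79365·0.20635/63) = 0.050985.
For 80% confidence, z* = 1.282.
Margin = 1.282·0.050985 = 0.06536.
CI: 0.79365 ± 0.06536 = (0.7283, 0.8590).

(0.7283, 0.8590)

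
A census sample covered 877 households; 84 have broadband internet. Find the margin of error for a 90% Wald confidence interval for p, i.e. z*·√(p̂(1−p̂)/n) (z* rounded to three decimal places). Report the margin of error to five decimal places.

ME = 0.01635

The sample proportion is 84/877 = 0.09578.
Standard error of p̂: √(0.086607/877) = √0.000098754 = 0.009937.
The 90% critical value is z* = 1.645.
Margin of error = z*·SE = 1.645 × 0.009937 = 0.01635.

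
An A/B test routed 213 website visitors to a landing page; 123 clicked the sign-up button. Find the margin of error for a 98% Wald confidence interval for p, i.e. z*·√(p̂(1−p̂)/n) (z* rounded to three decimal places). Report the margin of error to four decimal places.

The sample proportion is 123/213 = 0.57746.
SE(p̂) = √(0.57746·0.42254/213) = 0.033846.
z* = 2.326 at the 98% level.
ME = 2.326·0.033846 = 0.0787.

ME = 0.0787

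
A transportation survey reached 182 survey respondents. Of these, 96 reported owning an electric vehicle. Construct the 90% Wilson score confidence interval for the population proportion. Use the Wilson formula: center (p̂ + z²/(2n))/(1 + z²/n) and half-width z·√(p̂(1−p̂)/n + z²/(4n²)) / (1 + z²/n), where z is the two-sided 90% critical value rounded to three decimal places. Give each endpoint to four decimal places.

(0.4666, 0.5875)

p̂ = 96/182 = 0.52747; z = 1.645, so z² = 2.706025.
Denominator 1 + z²/n = 1 + 2.706025/182 = 1.014868.
Center = (0.52747 + 0.007434)/1.014868 = 0.52707.
Radicand: p̂(1−p̂)/n + z²/(4n²) = 0.001369479 + 0.000020423 = 0.001389902.
Half-width = z·√(radicand)/denom = 1.645·0.037281/1.014868 = 0.06043.
CI: 0.52707 ± 0.06043 = (0.4666, 0.5875).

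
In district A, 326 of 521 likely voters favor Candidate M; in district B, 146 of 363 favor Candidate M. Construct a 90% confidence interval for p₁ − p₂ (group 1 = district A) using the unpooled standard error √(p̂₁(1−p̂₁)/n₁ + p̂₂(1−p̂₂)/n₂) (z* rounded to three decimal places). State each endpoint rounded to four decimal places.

(0.1687, 0.2784)

p̂₁ = 326/521 = 0.62572, p̂₂ = 146/363 = 0.40220; p̂₁ − p̂₂ = 0.22352.
Unpooled SE = √(p̂₁(1−p̂₁)/n₁ + p̂₂(1−p̂₂)/n₂) = √(0.000449510 + 0.000662358) = 0.033345.
For 90% confidence, z* = 1.645. Margin = 1.645·0.033345 = 0.05485.
Interval: 0.22352 ± 0.05485 → (0.1687, 0.2784).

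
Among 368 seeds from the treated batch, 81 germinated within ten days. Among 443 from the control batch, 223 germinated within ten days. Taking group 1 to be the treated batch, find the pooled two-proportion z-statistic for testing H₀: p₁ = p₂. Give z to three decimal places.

p̂₁ = 81/368 = 0.22011, p̂₂ = 223/443 = 0.50339.
Pooled p̂ = (81+223)/(368+443) = 304/811 = 0.37485.
Pooled SE = √[0.2343364·0.00497473] ≈ 0.034143.
z = -0.28328/0.034143 = -8.297.

z = -8.297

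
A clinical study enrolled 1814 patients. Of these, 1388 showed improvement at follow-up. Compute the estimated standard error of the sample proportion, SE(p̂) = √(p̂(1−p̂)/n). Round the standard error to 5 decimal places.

With x = 1388 successes in n = 1814, p̂ = 0.76516.
p̂(1−p̂) = 0.179690.
Dividing by n and taking the root: √0.000099057 = 0.00995.

SE = 0.00995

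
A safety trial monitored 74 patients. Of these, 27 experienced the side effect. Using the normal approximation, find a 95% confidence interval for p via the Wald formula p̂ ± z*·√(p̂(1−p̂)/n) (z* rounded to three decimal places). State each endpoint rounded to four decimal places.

p̂ = 27/74 = 0.36486.
Standard error of p̂: √(0.231738/74) = √0.003131601 = 0.055961.
The 95% critical value is z* = 1.960.
Margin of error: 1.960 × 0.055961 = 0.10968.
Interval: 0.36486 ± 0.10968 → (0.2552, 0.4745).

(0.2552, 0.4745)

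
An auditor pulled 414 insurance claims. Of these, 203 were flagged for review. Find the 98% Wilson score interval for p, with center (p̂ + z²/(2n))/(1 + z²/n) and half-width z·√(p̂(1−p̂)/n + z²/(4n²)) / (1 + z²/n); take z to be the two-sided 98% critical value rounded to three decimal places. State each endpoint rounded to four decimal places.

Here p̂ = 203/414 = 0.49034 and z = 2.326 (z² = 5.410276).
1 + z²/n = 1.013068.
Center = (0.49034 + 0.006534)/1.013068 = 0.49046.
Radicand: p̂(1−p̂)/n + z²/(4n²) = 0.000603639 + 0.000007891 = 0.000611530.
Half-width = 2.326·√0.000611530/1.013068 = 0.05678.
So the interval runs from 0.4337 to 0.5472.

(0.4337, 0.5472)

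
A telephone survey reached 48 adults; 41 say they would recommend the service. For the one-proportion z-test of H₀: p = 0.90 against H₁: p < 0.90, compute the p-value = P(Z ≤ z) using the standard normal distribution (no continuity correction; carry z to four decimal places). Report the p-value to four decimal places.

The sample proportion is 41/48 = 0.85417.
Null standard error: √(0.90·0.10/48) = √0.001875000 = 0.043301.
z = (p̂ − p₀)/SE = (41/48 − 0.90)/0.043301 ≈ -1.0585.
From the standard normal, P(Z ≤ z) = 0.1449.

p-value = 0.1449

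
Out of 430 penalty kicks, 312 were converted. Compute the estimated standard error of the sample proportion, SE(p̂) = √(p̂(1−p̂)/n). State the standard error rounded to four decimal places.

The sample proportion is 312/430 = 0.72558.
p̂(1−p̂) = 0.199114.
SE = √(0.199114/430) = √0.000463056 = 0.0215.

SE = 0.0215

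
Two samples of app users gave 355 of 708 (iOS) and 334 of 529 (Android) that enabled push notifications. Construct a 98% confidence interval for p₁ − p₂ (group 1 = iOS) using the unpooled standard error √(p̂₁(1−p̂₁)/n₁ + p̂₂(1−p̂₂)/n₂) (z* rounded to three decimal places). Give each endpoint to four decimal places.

(-0.1955, -0.0645)

p̂₁ = 0.50141, p̂₂ = 0.63138, so the observed difference is -0.12997.
Unpooled SE = √(p̂₁(1−p̂₁)/n₁ + p̂₂(1−p̂₂)/n₂) = √(0.000353105 + 0.000439961) = 0.028161.
The 98% critical value is z* = 2.326. Margin of error = 0.06550.
CI: -0.12997 ± 0.06550 = (-0.1955, -0.0645).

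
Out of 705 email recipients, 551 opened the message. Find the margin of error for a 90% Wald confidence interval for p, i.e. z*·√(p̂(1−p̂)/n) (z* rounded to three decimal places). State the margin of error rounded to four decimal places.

With x = 551 successes in n = 705, p̂ = 0.78156.
Standard error of p̂: √(0.170724/705) = √0.000242161 = 0.015562.
For 90% confidence, z* = 1.645.
So ME = 0.0256.

ME = 0.0256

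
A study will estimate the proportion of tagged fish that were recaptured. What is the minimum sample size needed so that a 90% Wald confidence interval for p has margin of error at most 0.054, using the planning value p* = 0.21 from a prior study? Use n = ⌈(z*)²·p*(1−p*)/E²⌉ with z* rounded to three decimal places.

n = 154

For 90% confidence, z* = 1.645.
p*(1−p*) = 0.1659.
Required n before rounding: 2.706025 × 0.1659 / 0.054² = 153.954.
Rounding up, n = 154.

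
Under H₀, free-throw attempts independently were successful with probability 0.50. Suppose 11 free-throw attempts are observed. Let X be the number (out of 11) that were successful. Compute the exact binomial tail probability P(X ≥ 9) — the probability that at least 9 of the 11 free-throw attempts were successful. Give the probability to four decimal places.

P = 0.0327

X is binomial with n = 11 and p = 0.50.
P(X ≥ 9) = C(11,9)·0.50^9·0.50^2 + C(11,10)·0.50^10·0.50^1 + C(11,11)·0.50^11·0.50^0.
= 0.026855 + 0.005371 + 0.000488 = 0.0327.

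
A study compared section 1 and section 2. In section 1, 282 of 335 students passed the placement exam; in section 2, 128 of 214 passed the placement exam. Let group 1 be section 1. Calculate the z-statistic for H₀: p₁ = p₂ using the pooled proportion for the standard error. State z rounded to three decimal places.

p̂₁ = 282/335 = 0.84179, p̂₂ = 128/214 = 0.59813.
Pooling: p̂ = 410/549 = 0.74681.
SE = √[p̂(1−p̂)(1/n₁+1/n₂)] = √[0.74681·0.25319·(1/335+1/214)] ≈ 0.038053.
z = 0.24366/0.038053 = 6.403.

z = 6.403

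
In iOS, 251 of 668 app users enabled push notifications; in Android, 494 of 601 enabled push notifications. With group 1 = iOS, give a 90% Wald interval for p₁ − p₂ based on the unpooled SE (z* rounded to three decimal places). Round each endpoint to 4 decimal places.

(-0.4863, -0.4061)

p̂₁ = 0.37575, p̂₂ = 0.82196, so the observed difference is -0.44621.
Unpooled SE = √(p̂₁(1−p̂₁)/n₁ + p̂₂(1−p̂₂)/n₂) = √(0.000351140 + 0.000243493) = 0.024385.
z* = 1.645 at the 90% level. Margin = 1.645·0.024385 = 0.04011.
CI: -0.44621 ± 0.04011 = (-0.4863, -0.4061).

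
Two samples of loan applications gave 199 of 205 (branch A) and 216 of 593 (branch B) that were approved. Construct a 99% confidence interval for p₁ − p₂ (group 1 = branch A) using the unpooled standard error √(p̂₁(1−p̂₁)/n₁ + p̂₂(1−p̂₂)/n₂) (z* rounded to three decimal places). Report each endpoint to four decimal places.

(0.5472, 0.6657)

p̂₁ = 0.97073, p̂₂ = 0.36425, so the observed difference is 0.60648.
Unpooled SE = √(p̂₁(1−p̂₁)/n₁ + p̂₂(1−p̂₂)/n₂) = √(0.000138593 + 0.000390509) = 0.023002.
z* = 2.576 at the 99% level. Margin of error = 0.05925.
Interval: 0.60648 ± 0.05925 → (0.5472, 0.6657).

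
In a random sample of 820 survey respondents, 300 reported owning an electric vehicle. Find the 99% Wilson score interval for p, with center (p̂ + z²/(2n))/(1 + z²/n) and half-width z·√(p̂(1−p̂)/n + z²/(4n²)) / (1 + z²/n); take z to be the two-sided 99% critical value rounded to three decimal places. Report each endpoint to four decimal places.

(0.3238, 0.4101)

p̂ = 300/820 = 0.36585; z = 2.576, so z² = 6.635776.
Denominator 1 + z²/n = 1 + 6.635776/820 = 1.008092.
Center = (0.36585 + 0.004046)/1.008092 = 0.36693.
Radicand: p̂(1−p̂)/n + z²/(4n²) = 0.000282933 + 0.000002467 = 0.000285400.
Half-width = z·√(radicand)/denom = 2.576·0.016894/1.008092 = 0.04317.
So the interval runs from 0.3238 to 0.4101.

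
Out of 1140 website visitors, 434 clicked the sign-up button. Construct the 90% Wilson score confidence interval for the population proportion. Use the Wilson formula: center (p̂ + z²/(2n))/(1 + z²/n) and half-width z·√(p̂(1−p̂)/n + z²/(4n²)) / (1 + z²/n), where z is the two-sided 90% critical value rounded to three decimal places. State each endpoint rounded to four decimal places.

(0.3574, 0.4046)

p̂ = 434/1140 = 0.38070; z = 1.645, so z² = 2.706025.
Denominator 1 + z²/n = 1 + 2.706025/1140 = 1.002374.
Center = (0.38070 + 0.001187)/1.002374 = 0.38098.
Radicand: p̂(1−p̂)/n + z²/(4n²) = 0.000206814 + 0.000000521 = 0.000207335.
Half-width = 1.645·√0.000207335/1.002374 = 0.02363.
So the interval runs from 0.3574 to 0.4046.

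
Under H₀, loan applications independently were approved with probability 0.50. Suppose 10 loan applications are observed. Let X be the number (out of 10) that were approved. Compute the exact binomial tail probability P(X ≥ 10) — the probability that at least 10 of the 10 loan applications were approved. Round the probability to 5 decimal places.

P = 0.00098

X ~ Binomial(n=10, p=0.50).
P(X ≥ 10) = C(10,10)·0.50^10·0.50^0.
= 0.000977 = 0.00098.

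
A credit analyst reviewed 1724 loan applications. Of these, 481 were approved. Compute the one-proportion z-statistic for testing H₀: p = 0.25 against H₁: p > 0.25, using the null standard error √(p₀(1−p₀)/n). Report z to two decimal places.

With x = 481 successes in n = 1724, p̂ = 0.27900.
Null standard error: √(0.25·0.75/1724) = √0.000108759 = 0.010429.
z = (p̂ − p₀)/SE = (0.27900 − 0.25)/0.010429 = 2.78.

z = 2.78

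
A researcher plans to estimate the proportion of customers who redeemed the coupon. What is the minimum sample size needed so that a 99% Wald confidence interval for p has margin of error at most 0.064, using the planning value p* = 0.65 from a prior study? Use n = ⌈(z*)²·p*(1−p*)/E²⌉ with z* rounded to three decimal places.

n = 369

For 99% confidence, z* = 2.576.
p*(1−p*) = 0.65·0.35 = 0.2275.
Required n before rounding: 6.635776 × 0.2275 / 0.064² = 368.564.
Rounding up, n = 369.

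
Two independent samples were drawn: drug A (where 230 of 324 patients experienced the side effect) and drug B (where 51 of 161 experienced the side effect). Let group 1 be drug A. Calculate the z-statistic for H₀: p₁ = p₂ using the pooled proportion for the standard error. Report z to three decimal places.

z = 8.258

p̂₁ = 230/324 = 0.70988, p̂₂ = 51/161 = 0.31677.
Pooled p̂ = (230+51)/(324+161) = 281/485 = 0.57938.
SE = √[p̂(1−p̂)(1/n₁+1/n₂)] = √[0.57938·0.42062·(1/324+1/161)] ≈ 0.047601.
z = (p̂₁ − p̂₂)/SE = (0.70988 − 0.31677)/0.047601 = 0.39311/0.047601 = 8.258.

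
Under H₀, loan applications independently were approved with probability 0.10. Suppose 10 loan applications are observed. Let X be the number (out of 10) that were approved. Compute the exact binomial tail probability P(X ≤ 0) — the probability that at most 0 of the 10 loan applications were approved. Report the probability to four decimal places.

P = 0.3487

X ~ Binomial(n=10, p=0.10).
P(X ≤ 0) = C(10,0)·0.10^0·0.90^10.
= 0.348678 = 0.3487.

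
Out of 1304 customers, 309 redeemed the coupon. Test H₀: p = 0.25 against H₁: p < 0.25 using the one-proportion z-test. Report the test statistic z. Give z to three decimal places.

z = -1.087

p̂ = 309/1304 = 0.23696.
Under H₀, SE = √(p₀(1−p₀)/n) = √(0.25·0.75/1304) = √0.000143788 = 0.011991.
z = (0.23696 − 0.25)/0.011991 = -0.01304/0.011991 = -1.087.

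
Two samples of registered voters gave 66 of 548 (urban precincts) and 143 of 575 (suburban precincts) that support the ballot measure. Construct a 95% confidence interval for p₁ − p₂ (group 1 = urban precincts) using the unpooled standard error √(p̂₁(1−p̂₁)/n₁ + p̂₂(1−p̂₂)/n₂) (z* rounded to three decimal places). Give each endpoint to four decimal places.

p̂₁ = 0.12044, p̂₂ = 0.24870, so the observed difference is -0.12826.
SE = √(0.000193308 + 0.000324950) = √0.000518258 = 0.022765.
The 95% critical value is z* = 1.960. Margin = 1.960·0.022765 = 0.04462.
Interval: -0.12826 ± 0.04462 → (-0.1729, -0.0836).

(-0.1729, -0.0836)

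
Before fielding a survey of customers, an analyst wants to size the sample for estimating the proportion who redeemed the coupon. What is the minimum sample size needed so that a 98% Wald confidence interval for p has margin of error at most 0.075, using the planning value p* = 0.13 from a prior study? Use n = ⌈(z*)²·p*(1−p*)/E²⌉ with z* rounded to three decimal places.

For 98% confidence, z* = 2.326.
p*(1−p*) = 0.1131.
Required n before rounding: 5.410276 × 0.1131 / 0.075² = 108.783.
Rounding up, n = 109.

n = 109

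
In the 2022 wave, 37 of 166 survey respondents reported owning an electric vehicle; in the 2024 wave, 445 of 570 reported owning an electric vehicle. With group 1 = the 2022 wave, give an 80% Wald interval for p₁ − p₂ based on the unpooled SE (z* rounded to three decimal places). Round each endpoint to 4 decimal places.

(-0.6048, -0.5108)

p̂₁ = 37/166 = 0.22289, p̂₂ = 445/570 = 0.78070; p̂₁ − p̂₂ = -0.55781.
Unpooled SE = √(p̂₁(1−p̂₁)/n₁ + p̂₂(1−p̂₂)/n₂) = √(0.001043439 + 0.000300362) = 0.036658.
z* = 1.282 at the 80% level. Margin = 1.282·0.036658 = 0.04700.
CI: -0.55781 ± 0.04700 = (-0.6048, -0.5108).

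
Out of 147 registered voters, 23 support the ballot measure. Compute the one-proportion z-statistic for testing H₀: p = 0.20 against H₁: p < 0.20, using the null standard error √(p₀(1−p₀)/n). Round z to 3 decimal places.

z = -1.320

Sample proportion p̂ = 23/147 = 0.15646.
Null standard error: √(0.20·0.80/147) = √0.001088435 = 0.032991.
z = (p̂ − p₀)/SE = (0.15646 − 0.20)/0.032991 = -1.320.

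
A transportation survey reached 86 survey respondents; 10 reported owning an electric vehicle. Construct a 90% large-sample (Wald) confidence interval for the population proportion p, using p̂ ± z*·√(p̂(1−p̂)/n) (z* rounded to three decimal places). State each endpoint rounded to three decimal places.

The sample proportion is 10/86 = 0.11628.
SE(p̂) = √(0.11628·0.88372/86) = 0.034567.
For 90% confidence, z* = 1.645.
Margin of error: 1.645 × 0.034567 = 0.05686.
So the interval runs from 0.059 to 0.173.

(0.059, 0.173)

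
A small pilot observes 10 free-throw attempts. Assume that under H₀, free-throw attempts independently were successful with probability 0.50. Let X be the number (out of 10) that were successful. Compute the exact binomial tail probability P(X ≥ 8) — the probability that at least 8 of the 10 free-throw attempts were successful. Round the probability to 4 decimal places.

X is binomial with n = 10 and p = 0.50.
P(X ≥ 8) = C(10,8)·0.50^8·0.50^2 + C(10,9)·0.50^9·0.50^1 + C(10,10)·0.50^10·0.50^0.
= 0.043945 + 0.009766 + 0.000977 = 0.0547.

P = 0.0547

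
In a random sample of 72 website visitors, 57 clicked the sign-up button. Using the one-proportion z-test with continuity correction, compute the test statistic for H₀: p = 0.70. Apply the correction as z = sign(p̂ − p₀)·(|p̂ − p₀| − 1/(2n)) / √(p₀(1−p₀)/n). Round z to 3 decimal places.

z = 1.569

p̂ = 57/72 = 0.79167. p̂ − p₀ = 0.091667.
1/(2n) = 0.006944.
Corrected numerator: |0.091667| − 0.006944 = 0.084723.
Under H₀, SE = √(p₀(1−p₀)/n) = √(0.70·0.30/72) = √0.002916667 = 0.054006.
z = +0.084723/0.054006 = 1.569.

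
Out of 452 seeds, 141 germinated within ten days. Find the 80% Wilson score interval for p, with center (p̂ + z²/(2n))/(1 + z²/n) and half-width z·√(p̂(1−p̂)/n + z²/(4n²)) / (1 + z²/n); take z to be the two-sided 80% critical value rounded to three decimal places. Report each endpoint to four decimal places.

(0.2847, 0.3405)

Here p̂ = 141/452 = 0.31195 and z = 1.282 (z² = 1.643524).
1 + z²/n = 1.003636.
Center = (0.31195 + 0.001818)/1.003636 = 0.31263.
Radicand: p̂(1−p̂)/n + z²/(4n²) = 0.000474858 + 0.000002011 = 0.000476869.
Half-width = 1.282·√0.000476869/1.003636 = 0.02789.
Interval: 0.31263 ± 0.02789 → (0.2847, 0.3405).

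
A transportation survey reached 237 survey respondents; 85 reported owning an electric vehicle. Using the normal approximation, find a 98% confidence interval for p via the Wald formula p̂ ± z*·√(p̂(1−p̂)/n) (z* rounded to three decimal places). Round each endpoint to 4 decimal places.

(0.2862, 0.4311)

Sample proportion p̂ = 85/237 = 0.35865.
SE = √(p̂(1−p̂)/n) = √(0.230020/237) = 0.031154.
The 98% critical value is z* = 2.326.
Margin of error: 2.326 × 0.031154 = 0.07246.
Interval: 0.35865 ± 0.07246 → (0.2862, 0.4311).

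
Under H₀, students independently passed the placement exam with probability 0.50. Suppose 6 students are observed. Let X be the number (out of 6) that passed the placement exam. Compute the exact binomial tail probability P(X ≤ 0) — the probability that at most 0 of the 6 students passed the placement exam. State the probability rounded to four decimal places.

X is binomial with n = 6 and p = 0.50.
P(X ≤ 0) = C(6,0)·0.50^0·0.50^6.
= 0.015625 = 0.0156.

P = 0.0156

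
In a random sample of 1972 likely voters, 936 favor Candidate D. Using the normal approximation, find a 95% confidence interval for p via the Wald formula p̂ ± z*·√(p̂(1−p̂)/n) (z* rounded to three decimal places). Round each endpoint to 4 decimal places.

With x = 936 successes in n = 1972, p̂ = 0.47465.
SE = √(p̂(1−p̂)/n) = √(0.249357/1972) = 0.011245.
The 95% critical value is z* = 1.960.
Margin = 1.960·0.011245 = 0.02204.
Interval: 0.47465 ± 0.02204 → (0.4526, 0.4967).

(0.4526, 0.4967)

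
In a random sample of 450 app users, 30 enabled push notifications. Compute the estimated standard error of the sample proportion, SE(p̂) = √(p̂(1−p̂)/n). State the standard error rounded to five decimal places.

p̂ = 30/450 = 0.06667.
p̂(1−p̂) = 0.062225.
Dividing by n and taking the root: √0.000138278 = 0.01176.

SE = 0.01176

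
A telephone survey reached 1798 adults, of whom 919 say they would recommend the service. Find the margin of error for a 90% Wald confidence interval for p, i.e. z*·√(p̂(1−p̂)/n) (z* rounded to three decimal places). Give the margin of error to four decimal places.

p̂ = 919/1798 = 0.51112.
SE = √(p̂(1−p̂)/n) = √(0.249876/1798) = 0.011789.
z* = 1.645 at the 90% level.
Margin of error = z*·SE = 1.645 × 0.011789 = 0.0194.

ME = 0.0194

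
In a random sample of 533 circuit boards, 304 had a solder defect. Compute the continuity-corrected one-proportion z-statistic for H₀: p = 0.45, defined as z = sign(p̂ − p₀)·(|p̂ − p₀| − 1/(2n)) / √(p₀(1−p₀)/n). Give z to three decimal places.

The sample proportion is 304/533 = 0.57036. p̂ − p₀ = 0.120356.
1/(2n) = 0.000938.
Corrected numerator: |0.120356| − 0.000938 = 0.119418.
Under H₀, SE = √(p₀(1−p₀)/n) = √(0.45·0.55/533) = √0.000464353 = 0.021549.
z = +0.119418/0.021549 = 5.542.

z = 5.542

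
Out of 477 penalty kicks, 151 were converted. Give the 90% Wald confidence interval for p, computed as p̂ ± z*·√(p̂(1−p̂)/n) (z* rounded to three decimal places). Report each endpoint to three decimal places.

p̂ = 151/477 = 0.31656.
SE = √(p̂(1−p̂)/n) = √(0.216350/477) = 0.021297.
The 90% critical value is z* = 1.645.
Margin of error: 1.645 × 0.021297 = 0.03503.
CI: 0.31656 ± 0.03503 = (0.282, 0.352).

(0.282, 0.352)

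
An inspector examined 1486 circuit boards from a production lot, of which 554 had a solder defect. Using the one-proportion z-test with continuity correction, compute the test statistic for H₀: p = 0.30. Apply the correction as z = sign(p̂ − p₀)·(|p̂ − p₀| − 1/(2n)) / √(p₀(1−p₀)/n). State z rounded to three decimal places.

z = 6.097

Sample proportion p̂ = 554/1486 = 0.37281. p̂ − p₀ = 0.072813.
Continuity correction 1/(2n) = 1/2972 = 0.000336.
Corrected numerator: |0.072813| − 0.000336 = 0.072477.
Null standard error: √(0.30·0.70/1486) = √0.000141319 = 0.011888.
z = +0.072477/0.011888 = 6.097.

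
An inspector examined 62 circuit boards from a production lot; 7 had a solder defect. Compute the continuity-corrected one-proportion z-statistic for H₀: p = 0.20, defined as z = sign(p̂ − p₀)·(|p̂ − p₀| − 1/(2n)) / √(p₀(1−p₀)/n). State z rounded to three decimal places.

z = -1.556

Sample proportion p̂ = 7/62 = 0.11290. p̂ − p₀ = -0.087097.
Continuity correction 1/(2n) = 1/124 = 0.008065.
Corrected numerator: |-0.087097| − 0.008065 = 0.079032.
Null standard error: √(0.20·0.80/62) = √0.002580645 = 0.050800.
z = −0.079032/0.050800 = -1.556.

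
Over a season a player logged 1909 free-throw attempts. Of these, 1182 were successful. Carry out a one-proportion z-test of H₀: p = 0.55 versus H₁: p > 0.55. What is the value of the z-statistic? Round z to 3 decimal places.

Sample proportion p̂ = 1182/1909 = 0.61917.
Null standard error: √(0.55·0.45/1909) = √0.000129649 = 0.011386.
z = (0.61917 − 0.55)/0.011386 = 0.06917/0.011386 = 6.075.

z = 6.075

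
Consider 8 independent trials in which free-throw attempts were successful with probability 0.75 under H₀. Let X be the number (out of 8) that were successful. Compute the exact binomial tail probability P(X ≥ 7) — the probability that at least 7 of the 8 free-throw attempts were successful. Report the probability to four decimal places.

P = 0.3671

X is binomial with n = 8 and p = 0.75.
P(X ≥ 7) = C(8,7)·0.75^7·0.25^1 + C(8,8)·0.75^8·0.25^0.
= 0.266968 + 0.100113 = 0.3671.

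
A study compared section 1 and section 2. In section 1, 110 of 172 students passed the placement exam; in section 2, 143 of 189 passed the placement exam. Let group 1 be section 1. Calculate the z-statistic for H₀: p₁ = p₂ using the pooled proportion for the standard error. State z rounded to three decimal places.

Sample proportions: p̂₁ = 110/172 = 0.63953 and p̂₂ = 143/189 = 0.75661.
Pooled p̂ = (110+143)/(172+189) = 253/361 = 0.70083.
SE = √[p̂(1−p̂)(1/n₁+1/n₂)] = √[0.70083·0.29917·(1/172+1/189)] ≈ 0.048253.
z = (p̂₁ − p̂₂)/SE = (0.63953 − 0.75661)/0.048253 = -0.11708/0.048253 = -2.426.

z = -2.426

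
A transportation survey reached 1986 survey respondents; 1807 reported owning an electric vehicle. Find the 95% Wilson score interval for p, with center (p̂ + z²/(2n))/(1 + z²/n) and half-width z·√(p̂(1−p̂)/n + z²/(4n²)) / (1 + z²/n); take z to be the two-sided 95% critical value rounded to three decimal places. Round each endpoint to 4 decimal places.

p̂ = 1807/1986 = 0.90987; z = 1.960, so z² = 3.841600.
Denominator 1 + z²/n = 1 + 3.841600/1986 = 1.001934.
Adjusted center: (0.90987 + z²/(2n))/1.001934 = 0.90908.
Radicand: p̂(1−p̂)/n + z²/(4n²) = 0.000041293 + 0.000000243 = 0.000041536.
Half-width = 1.960·√0.000041536/1.001934 = 0.01261.
CI: 0.90908 ± 0.01261 = (0.8965, 0.9217).

(0.8965, 0.9217)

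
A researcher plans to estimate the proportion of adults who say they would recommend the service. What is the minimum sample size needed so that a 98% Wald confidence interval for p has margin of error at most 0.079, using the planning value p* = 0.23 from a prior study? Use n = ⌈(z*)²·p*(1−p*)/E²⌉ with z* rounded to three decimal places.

z* = 2.326 at the 98% level.
p*(1−p*) = 0.1771.
Required n before rounding: 5.410276 × 0.1771 / 0.079² = 153.527.
⌈153.527⌉ = 154.

n = 154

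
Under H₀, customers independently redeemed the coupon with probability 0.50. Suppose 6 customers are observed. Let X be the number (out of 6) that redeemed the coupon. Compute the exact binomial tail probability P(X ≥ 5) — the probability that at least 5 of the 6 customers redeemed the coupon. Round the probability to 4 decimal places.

X ~ Binomial(n=6, p=0.50).
P(X ≥ 5) = C(6,5)·0.50^5·0.50^1 + C(6,6)·0.50^6·0.50^0.
= 0.093750 + 0.015625 = 0.1094.

P = 0.1094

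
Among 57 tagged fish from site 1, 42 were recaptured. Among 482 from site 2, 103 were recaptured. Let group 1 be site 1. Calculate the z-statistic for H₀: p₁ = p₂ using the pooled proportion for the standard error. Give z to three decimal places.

z = 8.423

p̂₁ = 42/57 = 0.73684, p̂₂ = 103/482 = 0.21369.
Pooled p̂ = (42+103)/(57+482) = 145/539 = 0.26902.
Pooled SE = √[0.1966467·0.01961855] ≈ 0.062112.
z = 0.52315/0.062112 = 8.423.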